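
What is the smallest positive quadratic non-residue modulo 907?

2

(2/907) = −1, so 2 is the smallest positive non-residue mod 907.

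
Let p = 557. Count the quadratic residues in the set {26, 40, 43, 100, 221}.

(26/557) = +1 → QR.
(40/557) = +1 → QR.
(43/557) = +1 → QR.
(100/557) = +1 → QR.
(221/557) = -1 → non-residue.
Total quadratic residues among the 5: 4.

4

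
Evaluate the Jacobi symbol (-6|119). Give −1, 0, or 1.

-1

First reduce: -6 ≡ 113 (mod 119).
Reciprocity: 113 ≡ 1 and 119 ≡ 3 (mod 4), so (113/119) = +(119/113).
Reduce top mod 113: now compute (6/113).
Pull out 2: since 113 ≡ 1 (mod 8), (2/113) = +1.
Reciprocity: 3 ≡ 3 and 113 ≡ 1 (mod 4), so (3/113) = +(113/3).
Reduce top mod 3: now compute (2/3).
Pull out 2: since 3 ≡ 3 (mod 8), (2/3) = -1.
Reached (1/3) = 1. Collecting the sign flips along the way, the symbol is -1.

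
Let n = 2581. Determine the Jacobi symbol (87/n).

Reciprocity: 87 ≡ 3 and 2581 ≡ 1 (mod 4), so (87/2581) = +(2581/87).
Reduce top mod 87: now compute (58/87).
Pull out 2: since 87 ≡ 7 (mod 8), (2/87) = +1.
Reciprocity: 29 ≡ 1 and 87 ≡ 3 (mod 4), so (29/87) = +(87/29).
Reduce top mod 29: now compute (0/29).
Top reduces to 0: gcd > 1, so the symbol is 0.

0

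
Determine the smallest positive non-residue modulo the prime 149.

2

(2/149) = −1, so 2 is the smallest positive non-residue mod 149.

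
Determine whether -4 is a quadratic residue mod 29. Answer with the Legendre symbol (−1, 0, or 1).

1

Euler's criterion: (-4/29) ≡ 25^14 (mod 29).
25^2 ≡ 16 (mod 29)
25^4 ≡ 24 (mod 29)
25^8 ≡ 25 (mod 29)
25^14 = 25^(8+4+2) ≡ 1 (mod 29).
Result is 1, so (-4/29) = 1.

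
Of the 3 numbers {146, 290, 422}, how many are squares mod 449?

(146/449) = -1 → non-residue.
(290/449) = -1 → non-residue.
(422/449) = -1 → non-residue.
Total quadratic residues among the 3: 0.

0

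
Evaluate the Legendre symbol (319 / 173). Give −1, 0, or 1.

First reduce: 319 ≡ 146 (mod 173).
Pull out 2: since 173 ≡ 5 (mod 8), (2/173) = -1.
Reciprocity: 73 ≡ 1 and 173 ≡ 1 (mod 4), so (73/173) = +(173/73).
Reduce top mod 73: now compute (27/73).
Reciprocity: 27 ≡ 3 and 73 ≡ 1 (mod 4), so (27/73) = +(73/27).
Reduce top mod 27: now compute (19/27).
Reciprocity: 19 ≡ 3 and 27 ≡ 3 (mod 4), so (19/27) = −(27/19).
Reduce top mod 19: now compute (8/19).
Pull out 2^3: since 19 ≡ 3 (mod 8), (2/19) = -1, so (2/19)^3 = -1.
Reached (1/19) = 1. Collecting the sign flips along the way, the symbol is -1.

-1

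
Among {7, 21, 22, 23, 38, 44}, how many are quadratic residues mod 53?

3

(7/53) = +1 → QR.
(21/53) = -1 → non-residue.
(22/53) = -1 → non-residue.
(23/53) = -1 → non-residue.
(38/53) = +1 → QR.
(44/53) = +1 → QR.
Total quadratic residues among the 6: 3.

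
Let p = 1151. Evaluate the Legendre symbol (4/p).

Pull out 2^2: since 1151 ≡ 7 (mod 8), (2/1151) = +1, so (2/1151)^2 = +1.
Reached (1/1151) = 1. Collecting the sign flips along the way, the symbol is +1.

1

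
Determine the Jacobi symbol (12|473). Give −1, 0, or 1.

Pull out 2^2: since 473 ≡ 1 (mod 8), (2/473) = +1, so (2/473)^2 = +1.
Reciprocity: 3 ≡ 3 and 473 ≡ 1 (mod 4), so (3/473) = +(473/3).
Reduce top mod 3: now compute (2/3).
Pull out 2: since 3 ≡ 3 (mod 8), (2/3) = -1.
Reached (1/3) = 1. Collecting the sign flips along the way, the symbol is -1.

-1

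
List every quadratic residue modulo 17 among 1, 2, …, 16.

Square k = 1,…,8 (k and 17−k give the same square):
1²=1, 2²=4, 3²=9, 4²=16, 5²≡8, 6²≡2, 7²≡15, 8²≡13 (mod 17).
So the quadratic residues mod 17 are {1, 2, 4, 8, 9, 13, 15, 16}.

1 2 4 8 9 13 15 16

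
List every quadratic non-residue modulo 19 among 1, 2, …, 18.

2,3,8,10,12,13,14,15,18

Square k = 1,…,9 (k and 19−k give the same square):
1²=1, 2²=4, 3²=9, 4²=16, 5²≡6, 6²≡17, 7²≡11, 8²≡7, 9²≡5 (mod 19).
The residues are {1, 4, 5, 6, 7, 9, 11, 16, 17}; the non-residues are the remaining 9 nonzero classes.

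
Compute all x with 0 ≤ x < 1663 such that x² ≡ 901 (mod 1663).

96, 1567

Since 1663 ≡ 3 (mod 4), a square root of 901 is 901^((1663+1)/4) = 901^416 mod 1663.
Repeated squaring: 901^2≡257, 901^4≡1192, 901^8≡662, 901^16≡875, 901^32≡645, 901^64≡275, 901^128≡790, 901^256≡475 (mod 1663).
901^416 = 901^(256+128+32) ≡ 1567 (mod 1663).
Check: 1567² = 2455489 ≡ 901 (mod 1663). The two roots are 96 and 1567.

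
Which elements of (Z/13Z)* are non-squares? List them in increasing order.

Square k = 1,…,6 (k and 13−k give the same square):
1²=1, 2²=4, 3²=9, 4²≡3, 5²≡12, 6²≡10 (mod 13).
The residues are {1, 3, 4, 9, 10, 12}; the non-residues are the remaining 6 nonzero classes.

2, 5, 6, 7, 8, 11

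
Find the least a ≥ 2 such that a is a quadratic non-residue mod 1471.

(2/1471) = +1, so 2 is a residue.
(3/1471) = −1, so 3 is the smallest positive non-residue mod 1471.

3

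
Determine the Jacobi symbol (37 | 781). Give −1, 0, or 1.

1

Reciprocity: 37 ≡ 1 and 781 ≡ 1 (mod 4), so (37/781) = +(781/37).
Reduce top mod 37: now compute (4/37).
Pull out 2^2: since 37 ≡ 5 (mod 8), (2/37) = -1, so (2/37)^2 = +1.
Reached (1/37) = 1. Collecting the sign flips along the way, the symbol is +1.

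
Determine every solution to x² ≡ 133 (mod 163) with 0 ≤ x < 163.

40, 123

Since 163 ≡ 3 (mod 4), a square root of 133 is 133^((163+1)/4) = 133^41 mod 163.
Repeated squaring: 133^2≡85, 133^4≡53, 133^8≡38, 133^16≡140, 133^32≡40 (mod 163).
133^41 = 133^(32+8+1) ≡ 40 (mod 163).
Check: 40² = 1600 ≡ 133 (mod 163). The two roots are 40 and 123.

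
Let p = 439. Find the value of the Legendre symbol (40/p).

Pull out 2^3: since 439 ≡ 7 (mod 8), (2/439) = +1, so (2/439)^3 = +1.
Reciprocity: 5 ≡ 1 and 439 ≡ 3 (mod 4), so (5/439) = +(439/5).
Reduce top mod 5: now compute (4/5).
Pull out 2^2: since 5 ≡ 5 (mod 8), (2/5) = -1, so (2/5)^2 = +1.
Reached (1/5) = 1. Collecting the sign flips along the way, the symbol is +1.

1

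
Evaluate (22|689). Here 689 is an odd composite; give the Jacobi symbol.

-1

Pull out 2: since 689 ≡ 1 (mod 8), (2/689) = +1.
Reciprocity: 11 ≡ 3 and 689 ≡ 1 (mod 4), so (11/689) = +(689/11).
Reduce top mod 11: now compute (7/11).
Reciprocity: 7 ≡ 3 and 11 ≡ 3 (mod 4), so (7/11) = −(11/7).
Reduce top mod 7: now compute (4/7).
Pull out 2^2: since 7 ≡ 7 (mod 8), (2/7) = +1, so (2/7)^2 = +1.
Reached (1/7) = 1. Collecting the sign flips along the way, the symbol is -1.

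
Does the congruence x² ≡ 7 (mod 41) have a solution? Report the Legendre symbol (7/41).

Euler's criterion: (7/41) ≡ 7^20 (mod 41).
7^2 ≡ 8 (mod 41)
7^4 ≡ 23 (mod 41)
7^8 ≡ 37 (mod 41)
7^16 ≡ 16 (mod 41)
7^20 = 7^(16+4) ≡ 40 (mod 41).
Result is 40 ≡ −1, so (7/41) = −1.

-1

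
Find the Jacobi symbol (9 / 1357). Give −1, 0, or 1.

1

Reciprocity: 9 ≡ 1 and 1357 ≡ 1 (mod 4), so (9/1357) = +(1357/9).
Reduce top mod 9: now compute (7/9).
Reciprocity: 7 ≡ 3 and 9 ≡ 1 (mod 4), so (7/9) = +(9/7).
Reduce top mod 7: now compute (2/7).
Pull out 2: since 7 ≡ 7 (mod 8), (2/7) = +1.
Reached (1/7) = 1. Collecting the sign flips along the way, the symbol is +1.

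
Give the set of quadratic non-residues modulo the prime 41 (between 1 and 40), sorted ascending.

3, 6, 7, 11, 12, 13, 14, 15, 17, 19, 22, 24, 26, 27, 28, 29, 30, 34, 35, 38

Square k = 1,…,20 (k and 41−k give the same square):
1²=1, 2²=4, 3²=9, 4²=16, 5²=25, 6²=36, 7²≡8, 8²≡23, 9²≡40, 10²≡18, 11²≡39, 12²≡21, 13²≡5, 14²≡32, 15²≡20, 16²≡10, 17²≡2, 18²≡37, 19²≡33, 20²≡31 (mod 41).
The residues are {1, 2, 4, 5, 8, 9, 10, 16, 18, 20, 21, 23, 25, 31, 32, 33, 36, 37, 39, 40}; the non-residues are the remaining 20 nonzero classes.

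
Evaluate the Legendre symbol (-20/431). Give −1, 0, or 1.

-1

First reduce: -20 ≡ 411 (mod 431).
Reciprocity: 411 ≡ 3 and 431 ≡ 3 (mod 4), so (411/431) = −(431/411).
Reduce top mod 411: now compute (20/411).
Pull out 2^2: since 411 ≡ 3 (mod 8), (2/411) = -1, so (2/411)^2 = +1.
Reciprocity: 5 ≡ 1 and 411 ≡ 3 (mod 4), so (5/411) = +(411/5).
Reduce top mod 5: now compute (1/5).
Reached (1/5) = 1. Collecting the sign flips along the way, the symbol is -1.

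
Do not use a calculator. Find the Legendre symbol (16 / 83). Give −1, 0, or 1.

1

Euler's criterion: (16/83) ≡ 16^41 (mod 83).
16^2 ≡ 7 (mod 83)
16^4 ≡ 49 (mod 83)
16^8 ≡ 77 (mod 83)
16^16 ≡ 36 (mod 83)
16^32 ≡ 51 (mod 83)
16^41 = 16^(32+8+1) ≡ 1 (mod 83).
Result is 1, so (16/83) = 1.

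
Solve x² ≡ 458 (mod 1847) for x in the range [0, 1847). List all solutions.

328, 1519

Since 1847 ≡ 3 (mod 4), a square root of 458 is 458^((1847+1)/4) = 458^462 mod 1847.
Repeated squaring: 458^2≡1053, 458^4≡609, 458^8≡1481, 458^16≡972, 458^32≡967, 458^64≡507, 458^128≡316, 458^256≡118 (mod 1847).
458^462 = 458^(256+128+64+8+4+2) ≡ 328 (mod 1847).
Check: 328² = 107584 ≡ 458 (mod 1847). The two roots are 328 and 1519.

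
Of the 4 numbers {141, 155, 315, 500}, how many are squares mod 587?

1

(141/587) = +1 → QR.
(155/587) = -1 → non-residue.
(315/587) = -1 → non-residue.
(500/587) = -1 → non-residue.
Total quadratic residues among the 4: 1.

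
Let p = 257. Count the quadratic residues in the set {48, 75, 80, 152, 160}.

(48/257) = -1 → non-residue.
(75/257) = -1 → non-residue.
(80/257) = -1 → non-residue.
(152/257) = -1 → non-residue.
(160/257) = -1 → non-residue.
Total quadratic residues among the 5: 0.

0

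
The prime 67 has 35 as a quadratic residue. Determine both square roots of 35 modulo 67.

Since 67 ≡ 3 (mod 4), a square root of 35 is 35^((67+1)/4) = 35^17 mod 67.
Repeated squaring: 35^2≡19, 35^4≡26, 35^8≡6, 35^16≡36 (mod 67).
35^17 = 35^(16+1) ≡ 54 (mod 67).
Check: 54² = 2916 ≡ 35 (mod 67). The two roots are 13 and 54.

13, 54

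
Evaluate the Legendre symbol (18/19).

Euler's criterion: (18/19) ≡ 18^9 (mod 19).
18^2 ≡ 1 (mod 19)
18^4 ≡ 1 (mod 19)
18^8 ≡ 1 (mod 19)
18^9 = 18^(8+1) ≡ 18 (mod 19).
Result is 18 ≡ −1, so (18/19) = −1.

-1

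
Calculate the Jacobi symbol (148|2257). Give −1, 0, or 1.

Pull out 2^2: since 2257 ≡ 1 (mod 8), (2/2257) = +1, so (2/2257)^2 = +1.
Reciprocity: 37 ≡ 1 and 2257 ≡ 1 (mod 4), so (37/2257) = +(2257/37).
Reduce top mod 37: now compute (0/37).
Top reduces to 0: gcd > 1, so the symbol is 0.

0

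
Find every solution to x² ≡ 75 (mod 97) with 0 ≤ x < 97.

47, 50

97 ≡ 1 (mod 4), so we find a root by search.
Trying successive values, 47² = 2209 ≡ 75 (mod 97). The other root is 97 − 47 = 50.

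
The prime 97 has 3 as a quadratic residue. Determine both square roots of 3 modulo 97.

10, 87

97 ≡ 1 (mod 4), so we find a root by search.
Trying successive values, 10² = 100 ≡ 3 (mod 97). The other root is 97 − 10 = 87.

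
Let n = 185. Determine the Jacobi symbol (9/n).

Reciprocity: 9 ≡ 1 and 185 ≡ 1 (mod 4), so (9/185) = +(185/9).
Reduce top mod 9: now compute (5/9).
Reciprocity: 5 ≡ 1 and 9 ≡ 1 (mod 4), so (5/9) = +(9/5).
Reduce top mod 5: now compute (4/5).
Pull out 2^2: since 5 ≡ 5 (mod 8), (2/5) = -1, so (2/5)^2 = +1.
Reached (1/5) = 1. Collecting the sign flips along the way, the symbol is +1.

1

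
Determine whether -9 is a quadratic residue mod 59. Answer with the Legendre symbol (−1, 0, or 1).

-1

Euler's criterion: (-9/59) ≡ 50^29 (mod 59).
50^2 ≡ 22 (mod 59)
50^4 ≡ 12 (mod 59)
50^8 ≡ 26 (mod 59)
50^16 ≡ 27 (mod 59)
50^29 = 50^(16+8+4+1) ≡ 58 (mod 59).
Result is 58 ≡ −1, so (-9/59) = −1.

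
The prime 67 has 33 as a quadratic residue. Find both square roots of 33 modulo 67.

Since 67 ≡ 3 (mod 4), a square root of 33 is 33^((67+1)/4) = 33^17 mod 67.
Repeated squaring: 33^2≡17, 33^4≡21, 33^8≡39, 33^16≡47 (mod 67).
33^17 = 33^(16+1) ≡ 10 (mod 67).
Check: 10² = 100 ≡ 33 (mod 67). The two roots are 10 and 57.

10, 57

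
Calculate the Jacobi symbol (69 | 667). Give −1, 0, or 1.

0

Reciprocity: 69 ≡ 1 and 667 ≡ 3 (mod 4), so (69/667) = +(667/69).
Reduce top mod 69: now compute (46/69).
Pull out 2: since 69 ≡ 5 (mod 8), (2/69) = -1.
Reciprocity: 23 ≡ 3 and 69 ≡ 1 (mod 4), so (23/69) = +(69/23).
Reduce top mod 23: now compute (0/23).
Top reduces to 0: gcd > 1, so the symbol is 0.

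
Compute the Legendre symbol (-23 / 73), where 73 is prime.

1

Euler's criterion: (-23/73) ≡ 50^36 (mod 73).
50^2 ≡ 18 (mod 73)
50^4 ≡ 32 (mod 73)
50^8 ≡ 2 (mod 73)
50^16 ≡ 4 (mod 73)
50^32 ≡ 16 (mod 73)
50^36 = 50^(32+4) ≡ 1 (mod 73).
Result is 1, so (-23/73) = 1.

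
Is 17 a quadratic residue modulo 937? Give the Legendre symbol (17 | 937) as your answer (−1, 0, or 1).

Euler's criterion: (17/937) ≡ 17^468 (mod 937).
17^2 ≡ 289 (mod 937)
17^4 ≡ 128 (mod 937)
17^8 ≡ 455 (mod 937)
17^16 ≡ 885 (mod 937)
17^32 ≡ 830 (mod 937)
17^64 ≡ 205 (mod 937)
17^128 ≡ 797 (mod 937)
17^256 ≡ 860 (mod 937)
17^468 = 17^(256+128+64+16+4) ≡ 1 (mod 937).
Result is 1, so (17/937) = 1.

1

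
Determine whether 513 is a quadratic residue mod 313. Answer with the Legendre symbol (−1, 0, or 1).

First reduce: 513 ≡ 200 (mod 313).
Pull out 2^3: since 313 ≡ 1 (mod 8), (2/313) = +1, so (2/313)^3 = +1.
Reciprocity: 25 ≡ 1 and 313 ≡ 1 (mod 4), so (25/313) = +(313/25).
Reduce top mod 25: now compute (13/25).
Reciprocity: 13 ≡ 1 and 25 ≡ 1 (mod 4), so (13/25) = +(25/13).
Reduce top mod 13: now compute (12/13).
Pull out 2^2: since 13 ≡ 5 (mod 8), (2/13) = -1, so (2/13)^2 = +1.
Reciprocity: 3 ≡ 3 and 13 ≡ 1 (mod 4), so (3/13) = +(13/3).
Reduce top mod 3: now compute (1/3).
Reached (1/3) = 1. Collecting the sign flips along the way, the symbol is +1.

1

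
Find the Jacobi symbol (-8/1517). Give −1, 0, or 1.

First reduce: -8 ≡ 1509 (mod 1517).
Reciprocity: 1509 ≡ 1 and 1517 ≡ 1 (mod 4), so (1509/1517) = +(1517/1509).
Reduce top mod 1509: now compute (8/1509).
Pull out 2^3: since 1509 ≡ 5 (mod 8), (2/1509) = -1, so (2/1509)^3 = -1.
Reached (1/1509) = 1. Collecting the sign flips along the way, the symbol is -1.

-1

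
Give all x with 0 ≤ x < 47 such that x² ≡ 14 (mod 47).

22, 25

Since 47 ≡ 3 (mod 4), a square root of 14 is 14^((47+1)/4) = 14^12 mod 47.
Repeated squaring: 14^2≡8, 14^4≡17, 14^8≡7 (mod 47).
14^12 = 14^(8+4) ≡ 25 (mod 47).
Check: 25² = 625 ≡ 14 (mod 47). The two roots are 22 and 25.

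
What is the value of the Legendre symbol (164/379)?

1

Pull out 2^2: since 379 ≡ 3 (mod 8), (2/379) = -1, so (2/379)^2 = +1.
Reciprocity: 41 ≡ 1 and 379 ≡ 3 (mod 4), so (41/379) = +(379/41).
Reduce top mod 41: now compute (10/41).
Pull out 2: since 41 ≡ 1 (mod 8), (2/41) = +1.
Reciprocity: 5 ≡ 1 and 41 ≡ 1 (mod 4), so (5/41) = +(41/5).
Reduce top mod 5: now compute (1/5).
Reached (1/5) = 1. Collecting the sign flips along the way, the symbol is +1.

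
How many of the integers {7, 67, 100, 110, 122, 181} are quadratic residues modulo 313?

(7/313) = -1 → non-residue.
(67/313) = -1 → non-residue.
(100/313) = +1 → QR.
(110/313) = -1 → non-residue.
(122/313) = -1 → non-residue.
(181/313) = +1 → QR.
Total quadratic residues among the 6: 2.

2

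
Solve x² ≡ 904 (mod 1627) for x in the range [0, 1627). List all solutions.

542, 1085

Since 1627 ≡ 3 (mod 4), a square root of 904 is 904^((1627+1)/4) = 904^407 mod 1627.
Repeated squaring: 904^2≡462, 904^4≡307, 904^8≡1510, 904^16≡673, 904^32≡623, 904^64≡903, 904^128≡282, 904^256≡1428 (mod 1627).
904^407 = 904^(256+128+16+4+2+1) ≡ 542 (mod 1627).
Check: 542² = 293764 ≡ 904 (mod 1627). The two roots are 542 and 1085.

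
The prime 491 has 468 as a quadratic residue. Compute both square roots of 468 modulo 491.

184, 307

Since 491 ≡ 3 (mod 4), a square root of 468 is 468^((491+1)/4) = 468^123 mod 491.
Repeated squaring: 468^2≡38, 468^4≡462, 468^8≡350, 468^16≡241, 468^32≡143, 468^64≡318 (mod 491).
468^123 = 468^(64+32+16+8+2+1) ≡ 184 (mod 491).
Check: 184² = 33856 ≡ 468 (mod 491). The two roots are 184 and 307.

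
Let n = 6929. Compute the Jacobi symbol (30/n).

-1

Pull out 2: since 6929 ≡ 1 (mod 8), (2/6929) = +1.
Reciprocity: 15 ≡ 3 and 6929 ≡ 1 (mod 4), so (15/6929) = +(6929/15).
Reduce top mod 15: now compute (14/15).
Pull out 2: since 15 ≡ 7 (mod 8), (2/15) = +1.
Reciprocity: 7 ≡ 3 and 15 ≡ 3 (mod 4), so (7/15) = −(15/7).
Reduce top mod 7: now compute (1/7).
Reached (1/7) = 1. Collecting the sign flips along the way, the symbol is -1.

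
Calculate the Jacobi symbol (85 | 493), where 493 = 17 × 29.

0

Reciprocity: 85 ≡ 1 and 493 ≡ 1 (mod 4), so (85/493) = +(493/85).
Reduce top mod 85: now compute (68/85).
Pull out 2^2: since 85 ≡ 5 (mod 8), (2/85) = -1, so (2/85)^2 = +1.
Reciprocity: 17 ≡ 1 and 85 ≡ 1 (mod 4), so (17/85) = +(85/17).
Reduce top mod 17: now compute (0/17).
Top reduces to 0: gcd > 1, so the symbol is 0.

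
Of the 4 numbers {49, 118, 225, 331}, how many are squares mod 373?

(49/373) = +1 → QR.
(118/373) = -1 → non-residue.
(225/373) = +1 → QR.
(331/373) = -1 → non-residue.
Total quadratic residues among the 4: 2.

2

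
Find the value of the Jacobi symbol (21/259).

Reciprocity: 21 ≡ 1 and 259 ≡ 3 (mod 4), so (21/259) = +(259/21).
Reduce top mod 21: now compute (7/21).
Reciprocity: 7 ≡ 3 and 21 ≡ 1 (mod 4), so (7/21) = +(21/7).
Reduce top mod 7: now compute (0/7).
Top reduces to 0: gcd > 1, so the symbol is 0.

0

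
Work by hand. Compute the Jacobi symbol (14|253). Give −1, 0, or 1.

Pull out 2: since 253 ≡ 5 (mod 8), (2/253) = -1.
Reciprocity: 7 ≡ 3 and 253 ≡ 1 (mod 4), so (7/253) = +(253/7).
Reduce top mod 7: now compute (1/7).
Reached (1/7) = 1. Collecting the sign flips along the way, the symbol is -1.

-1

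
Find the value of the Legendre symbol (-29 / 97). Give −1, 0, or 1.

-1

Euler's criterion: (-29/97) ≡ 68^48 (mod 97).
68^2 ≡ 65 (mod 97)
68^4 ≡ 54 (mod 97)
68^8 ≡ 6 (mod 97)
68^16 ≡ 36 (mod 97)
68^32 ≡ 35 (mod 97)
68^48 = 68^(32+16) ≡ 96 (mod 97).
Result is 96 ≡ −1, so (-29/97) = −1.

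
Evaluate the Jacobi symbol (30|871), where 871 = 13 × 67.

-1

Pull out 2: since 871 ≡ 7 (mod 8), (2/871) = +1.
Reciprocity: 15 ≡ 3 and 871 ≡ 3 (mod 4), so (15/871) = −(871/15).
Reduce top mod 15: now compute (1/15).
Reached (1/15) = 1. Collecting the sign flips along the way, the symbol is -1.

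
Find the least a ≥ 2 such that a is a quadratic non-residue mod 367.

3

(2/367) = +1, so 2 is a residue.
(3/367) = −1, so 3 is the smallest positive non-residue mod 367.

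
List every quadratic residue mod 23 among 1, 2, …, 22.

Square k = 1,…,11 (k and 23−k give the same square):
1²=1, 2²=4, 3²=9, 4²=16, 5²≡2, 6²≡13, 7²≡3, 8²≡18, 9²≡12, 10²≡8, 11²≡6 (mod 23).
So the quadratic residues mod 23 are {1, 2, 3, 4, 6, 8, 9, 12, 13, 16, 18}.

1 2 3 4 6 8 9 12 13 16 18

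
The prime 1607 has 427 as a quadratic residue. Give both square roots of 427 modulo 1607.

Since 1607 ≡ 3 (mod 4), a square root of 427 is 427^((1607+1)/4) = 427^402 mod 1607.
Repeated squaring: 427^2≡738, 427^4≡1478, 427^8≡571, 427^16≡1427, 427^32≡260, 427^64≡106, 427^128≡1594, 427^256≡169 (mod 1607).
427^402 = 427^(256+128+16+2) ≡ 603 (mod 1607).
Check: 603² = 363609 ≡ 427 (mod 1607). The two roots are 603 and 1004.

603, 1004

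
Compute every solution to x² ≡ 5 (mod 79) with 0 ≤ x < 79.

Since 79 ≡ 3 (mod 4), a square root of 5 is 5^((79+1)/4) = 5^20 mod 79.
Repeated squaring: 5^2≡25, 5^4≡72, 5^8≡49, 5^16≡31 (mod 79).
5^20 = 5^(16+4) ≡ 20 (mod 79).
Check: 20² = 400 ≡ 5 (mod 79). The two roots are 20 and 59.

20, 59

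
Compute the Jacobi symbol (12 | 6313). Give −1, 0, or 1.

Pull out 2^2: since 6313 ≡ 1 (mod 8), (2/6313) = +1, so (2/6313)^2 = +1.
Reciprocity: 3 ≡ 3 and 6313 ≡ 1 (mod 4), so (3/6313) = +(6313/3).
Reduce top mod 3: now compute (1/3).
Reached (1/3) = 1. Collecting the sign flips along the way, the symbol is +1.

1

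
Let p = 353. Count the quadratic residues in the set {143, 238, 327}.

(143/353) = -1 → non-residue.
(238/353) = -1 → non-residue.
(327/353) = -1 → non-residue.
Total quadratic residues among the 3: 0.

0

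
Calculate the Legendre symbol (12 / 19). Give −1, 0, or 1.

-1

Pull out 2^2: since 19 ≡ 3 (mod 8), (2/19) = -1, so (2/19)^2 = +1.
Reciprocity: 3 ≡ 3 and 19 ≡ 3 (mod 4), so (3/19) = −(19/3).
Reduce top mod 3: now compute (1/3).
Reached (1/3) = 1. Collecting the sign flips along the way, the symbol is -1.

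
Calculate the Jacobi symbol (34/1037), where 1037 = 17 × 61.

0

Pull out 2: since 1037 ≡ 5 (mod 8), (2/1037) = -1.
Reciprocity: 17 ≡ 1 and 1037 ≡ 1 (mod 4), so (17/1037) = +(1037/17).
Reduce top mod 17: now compute (0/17).
Top reduces to 0: gcd > 1, so the symbol is 0.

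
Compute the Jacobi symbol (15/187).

Reciprocity: 15 ≡ 3 and 187 ≡ 3 (mod 4), so (15/187) = −(187/15).
Reduce top mod 15: now compute (7/15).
Reciprocity: 7 ≡ 3 and 15 ≡ 3 (mod 4), so (7/15) = −(15/7).
Reduce top mod 7: now compute (1/7).
Reached (1/7) = 1. Collecting the sign flips along the way, the symbol is +1.

1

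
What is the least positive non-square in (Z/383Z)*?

(2/383) = +1, so 2 is a residue.
(3/383) = +1, so 3 is a residue.
(4/383) = +1, so 4 is a residue.
(5/383) = −1, so 5 is the smallest positive non-residue mod 383.

5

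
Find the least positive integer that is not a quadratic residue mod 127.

3

(2/127) = +1, so 2 is a residue.
(3/127) = −1, so 3 is the smallest positive non-residue mod 127.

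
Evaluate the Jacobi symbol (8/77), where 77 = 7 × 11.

-1

Pull out 2^3: since 77 ≡ 5 (mod 8), (2/77) = -1, so (2/77)^3 = -1.
Reached (1/77) = 1. Collecting the sign flips along the way, the symbol is -1.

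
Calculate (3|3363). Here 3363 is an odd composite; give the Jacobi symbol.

0

Reciprocity: 3 ≡ 3 and 3363 ≡ 3 (mod 4), so (3/3363) = −(3363/3).
Reduce top mod 3: now compute (0/3).
Top reduces to 0: gcd > 1, so the symbol is 0.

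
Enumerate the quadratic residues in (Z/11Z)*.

Square k = 1,…,5 (k and 11−k give the same square):
1²=1, 2²=4, 3²=9, 4²≡5, 5²≡3 (mod 11).
So the quadratic residues mod 11 are {1, 3, 4, 5, 9}.

1, 3, 4, 5, 9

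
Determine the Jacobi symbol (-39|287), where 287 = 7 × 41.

-1

First reduce: -39 ≡ 248 (mod 287).
Pull out 2^3: since 287 ≡ 7 (mod 8), (2/287) = +1, so (2/287)^3 = +1.
Reciprocity: 31 ≡ 3 and 287 ≡ 3 (mod 4), so (31/287) = −(287/31).
Reduce top mod 31: now compute (8/31).
Pull out 2^3: since 31 ≡ 7 (mod 8), (2/31) = +1, so (2/31)^3 = +1.
Reached (1/31) = 1. Collecting the sign flips along the way, the symbol is -1.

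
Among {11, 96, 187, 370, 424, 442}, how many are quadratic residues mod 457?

(11/457) = -1 → non-residue.
(96/457) = +1 → QR.
(187/457) = -1 → non-residue.
(370/457) = +1 → QR.
(424/457) = -1 → non-residue.
(442/457) = -1 → non-residue.
Total quadratic residues among the 6: 2.

2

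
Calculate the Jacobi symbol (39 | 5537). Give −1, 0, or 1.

Reciprocity: 39 ≡ 3 and 5537 ≡ 1 (mod 4), so (39/5537) = +(5537/39).
Reduce top mod 39: now compute (38/39).
Pull out 2: since 39 ≡ 7 (mod 8), (2/39) = +1.
Reciprocity: 19 ≡ 3 and 39 ≡ 3 (mod 4), so (19/39) = −(39/19).
Reduce top mod 19: now compute (1/19).
Reached (1/19) = 1. Collecting the sign flips along the way, the symbol is -1.

-1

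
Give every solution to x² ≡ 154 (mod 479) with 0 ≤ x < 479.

208, 271

Since 479 ≡ 3 (mod 4), a square root of 154 is 154^((479+1)/4) = 154^120 mod 479.
Repeated squaring: 154^2≡245, 154^4≡150, 154^8≡466, 154^16≡169, 154^32≡300, 154^64≡427 (mod 479).
154^120 = 154^(64+32+16+8) ≡ 271 (mod 479).
Check: 271² = 73441 ≡ 154 (mod 479). The two roots are 208 and 271.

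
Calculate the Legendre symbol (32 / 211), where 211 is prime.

-1

Pull out 2^5: since 211 ≡ 3 (mod 8), (2/211) = -1, so (2/211)^5 = -1.
Reached (1/211) = 1. Collecting the sign flips along the way, the symbol is -1.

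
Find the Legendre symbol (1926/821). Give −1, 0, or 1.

1

First reduce: 1926 ≡ 284 (mod 821).
Pull out 2^2: since 821 ≡ 5 (mod 8), (2/821) = -1, so (2/821)^2 = +1.
Reciprocity: 71 ≡ 3 and 821 ≡ 1 (mod 4), so (71/821) = +(821/71).
Reduce top mod 71: now compute (40/71).
Pull out 2^3: since 71 ≡ 7 (mod 8), (2/71) = +1, so (2/71)^3 = +1.
Reciprocity: 5 ≡ 1 and 71 ≡ 3 (mod 4), so (5/71) = +(71/5).
Reduce top mod 5: now compute (1/5).
Reached (1/5) = 1. Collecting the sign flips along the way, the symbol is +1.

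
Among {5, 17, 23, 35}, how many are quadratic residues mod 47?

1

(5/47) = -1 → non-residue.
(17/47) = +1 → QR.
(23/47) = -1 → non-residue.
(35/47) = -1 → non-residue.
Total quadratic residues among the 4: 1.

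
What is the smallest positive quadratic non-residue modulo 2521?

(2/2521) = +1, so 2 is a residue.
(3/2521) = +1, so 3 is a residue.
(4/2521) = +1, so 4 is a residue.
(5/2521) = +1, so 5 is a residue.
(6/2521) = +1, so 6 is a residue.
(7/2521) = +1, so 7 is a residue.
(8/2521) = +1, so 8 is a residue.
(9/2521) = +1, so 9 is a residue.
(10/2521) = +1, so 10 is a residue.
(11/2521) = −1, so 11 is the smallest positive non-residue mod 2521.

11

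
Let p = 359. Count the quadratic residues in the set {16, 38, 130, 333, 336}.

2

(16/359) = +1 → QR.
(38/359) = -1 → non-residue.
(130/359) = -1 → non-residue.
(333/359) = +1 → QR.
(336/359) = -1 → non-residue.
Total quadratic residues among the 5: 2.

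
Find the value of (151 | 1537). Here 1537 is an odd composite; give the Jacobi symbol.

Reciprocity: 151 ≡ 3 and 1537 ≡ 1 (mod 4), so (151/1537) = +(1537/151).
Reduce top mod 151: now compute (27/151).
Reciprocity: 27 ≡ 3 and 151 ≡ 3 (mod 4), so (27/151) = −(151/27).
Reduce top mod 27: now compute (16/27).
Pull out 2^4: since 27 ≡ 3 (mod 8), (2/27) = -1, so (2/27)^4 = +1.
Reached (1/27) = 1. Collecting the sign flips along the way, the symbol is -1.

-1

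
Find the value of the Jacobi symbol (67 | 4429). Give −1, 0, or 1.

-1

Reciprocity: 67 ≡ 3 and 4429 ≡ 1 (mod 4), so (67/4429) = +(4429/67).
Reduce top mod 67: now compute (7/67).
Reciprocity: 7 ≡ 3 and 67 ≡ 3 (mod 4), so (7/67) = −(67/7).
Reduce top mod 7: now compute (4/7).
Pull out 2^2: since 7 ≡ 7 (mod 8), (2/7) = +1, so (2/7)^2 = +1.
Reached (1/7) = 1. Collecting the sign flips along the way, the symbol is -1.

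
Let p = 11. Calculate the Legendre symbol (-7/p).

First reduce: -7 ≡ 4 (mod 11).
Pull out 2^2: since 11 ≡ 3 (mod 8), (2/11) = -1, so (2/11)^2 = +1.
Reached (1/11) = 1. Collecting the sign flips along the way, the symbol is +1.

1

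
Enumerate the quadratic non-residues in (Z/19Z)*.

Square k = 1,…,9 (k and 19−k give the same square):
1²=1, 2²=4, 3²=9, 4²=16, 5²≡6, 6²≡17, 7²≡11, 8²≡7, 9²≡5 (mod 19).
The residues are {1, 4, 5, 6, 7, 9, 11, 16, 17}; the non-residues are the remaining 9 nonzero classes.

2, 3, 8, 10, 12, 13, 14, 15, 18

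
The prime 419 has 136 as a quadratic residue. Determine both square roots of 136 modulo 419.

107, 312

Since 419 ≡ 3 (mod 4), a square root of 136 is 136^((419+1)/4) = 136^105 mod 419.
Repeated squaring: 136^2≡60, 136^4≡248, 136^8≡330, 136^16≡379, 136^32≡343, 136^64≡329 (mod 419).
136^105 = 136^(64+32+8+1) ≡ 107 (mod 419).
Check: 107² = 11449 ≡ 136 (mod 419). The two roots are 107 and 312.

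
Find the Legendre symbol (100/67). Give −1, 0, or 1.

Euler's criterion: (100/67) ≡ 33^33 (mod 67).
33^2 ≡ 17 (mod 67)
33^4 ≡ 21 (mod 67)
33^8 ≡ 39 (mod 67)
33^16 ≡ 47 (mod 67)
33^32 ≡ 65 (mod 67)
33^33 = 33^(32+1) ≡ 1 (mod 67).
Result is 1, so (100/67) = 1.

1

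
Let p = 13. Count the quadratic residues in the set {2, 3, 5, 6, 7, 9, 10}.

3

(2/13) = -1 → non-residue.
(3/13) = +1 → QR.
(5/13) = -1 → non-residue.
(6/13) = -1 → non-residue.
(7/13) = -1 → non-residue.
(9/13) = +1 → QR.
(10/13) = +1 → QR.
Total quadratic residues among the 7: 3.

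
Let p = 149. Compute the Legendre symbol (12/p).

-1

Pull out 2^2: since 149 ≡ 5 (mod 8), (2/149) = -1, so (2/149)^2 = +1.
Reciprocity: 3 ≡ 3 and 149 ≡ 1 (mod 4), so (3/149) = +(149/3).
Reduce top mod 3: now compute (2/3).
Pull out 2: since 3 ≡ 3 (mod 8), (2/3) = -1.
Reached (1/3) = 1. Collecting the sign flips along the way, the symbol is -1.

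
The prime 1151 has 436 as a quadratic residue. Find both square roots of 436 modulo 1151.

Since 1151 ≡ 3 (mod 4), a square root of 436 is 436^((1151+1)/4) = 436^288 mod 1151.
Repeated squaring: 436^2≡181, 436^4≡533, 436^8≡943, 436^16≡677, 436^32≡231, 436^64≡415, 436^128≡726, 436^256≡1069 (mod 1151).
436^288 = 436^(256+32) ≡ 625 (mod 1151).
Check: 625² = 390625 ≡ 436 (mod 1151). The two roots are 526 and 625.

526, 625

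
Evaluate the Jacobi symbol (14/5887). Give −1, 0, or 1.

0

Pull out 2: since 5887 ≡ 7 (mod 8), (2/5887) = +1.
Reciprocity: 7 ≡ 3 and 5887 ≡ 3 (mod 4), so (7/5887) = −(5887/7).
Reduce top mod 7: now compute (0/7).
Top reduces to 0: gcd > 1, so the symbol is 0.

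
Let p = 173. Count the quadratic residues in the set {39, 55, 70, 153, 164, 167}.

3

(39/173) = -1 → non-residue.
(55/173) = +1 → QR.
(70/173) = -1 → non-residue.
(153/173) = -1 → non-residue.
(164/173) = +1 → QR.
(167/173) = +1 → QR.
Total quadratic residues among the 6: 3.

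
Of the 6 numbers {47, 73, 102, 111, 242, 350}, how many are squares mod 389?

3

(47/389) = -1 → non-residue.
(73/389) = +1 → QR.
(102/389) = +1 → QR.
(111/389) = +1 → QR.
(242/389) = -1 → non-residue.
(350/389) = -1 → non-residue.
Total quadratic residues among the 6: 3.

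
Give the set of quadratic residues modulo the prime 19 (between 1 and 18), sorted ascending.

1,4,5,6,7,9,11,16,17

Square k = 1,…,9 (k and 19−k give the same square):
1²=1, 2²=4, 3²=9, 4²=16, 5²≡6, 6²≡17, 7²≡11, 8²≡7, 9²≡5 (mod 19).
So the quadratic residues mod 19 are {1, 4, 5, 6, 7, 9, 11, 16, 17}.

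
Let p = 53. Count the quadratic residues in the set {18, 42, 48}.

1

(18/53) = -1 → non-residue.
(42/53) = +1 → QR.
(48/53) = -1 → non-residue.
Total quadratic residues among the 3: 1.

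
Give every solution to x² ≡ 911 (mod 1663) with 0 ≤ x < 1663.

Since 1663 ≡ 3 (mod 4), a square root of 911 is 911^((1663+1)/4) = 911^416 mod 1663.
Repeated squaring: 911^2≡84, 911^4≡404, 911^8≡242, 911^16≡359, 911^32≡830, 911^64≡418, 911^128≡109, 911^256≡240 (mod 1663).
911^416 = 911^(256+128+32) ≡ 672 (mod 1663).
Check: 672² = 451584 ≡ 911 (mod 1663). The two roots are 672 and 991.

672, 991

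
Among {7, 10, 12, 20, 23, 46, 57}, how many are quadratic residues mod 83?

4

(7/83) = +1 → QR.
(10/83) = +1 → QR.
(12/83) = +1 → QR.
(20/83) = -1 → non-residue.
(23/83) = +1 → QR.
(46/83) = -1 → non-residue.
(57/83) = -1 → non-residue.
Total quadratic residues among the 7: 4.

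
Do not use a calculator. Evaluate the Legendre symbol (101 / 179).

Reciprocity: 101 ≡ 1 and 179 ≡ 3 (mod 4), so (101/179) = +(179/101).
Reduce top mod 101: now compute (78/101).
Pull out 2: since 101 ≡ 5 (mod 8), (2/101) = -1.
Reciprocity: 39 ≡ 3 and 101 ≡ 1 (mod 4), so (39/101) = +(101/39).
Reduce top mod 39: now compute (23/39).
Reciprocity: 23 ≡ 3 and 39 ≡ 3 (mod 4), so (23/39) = −(39/23).
Reduce top mod 23: now compute (16/23).
Pull out 2^4: since 23 ≡ 7 (mod 8), (2/23) = +1, so (2/23)^4 = +1.
Reached (1/23) = 1. Collecting the sign flips along the way, the symbol is +1.

1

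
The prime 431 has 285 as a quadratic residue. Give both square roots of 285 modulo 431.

Since 431 ≡ 3 (mod 4), a square root of 285 is 285^((431+1)/4) = 285^108 mod 431.
Repeated squaring: 285^2≡197, 285^4≡19, 285^8≡361, 285^16≡159, 285^32≡283, 285^64≡354 (mod 431).
285^108 = 285^(64+32+8+4) ≡ 297 (mod 431).
Check: 297² = 88209 ≡ 285 (mod 431). The two roots are 134 and 297.

134, 297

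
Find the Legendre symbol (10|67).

1

Euler's criterion: (10/67) ≡ 10^33 (mod 67).
10^2 ≡ 33 (mod 67)
10^4 ≡ 17 (mod 67)
10^8 ≡ 21 (mod 67)
10^16 ≡ 39 (mod 67)
10^32 ≡ 47 (mod 67)
10^33 = 10^(32+1) ≡ 1 (mod 67).
Result is 1, so (10/67) = 1.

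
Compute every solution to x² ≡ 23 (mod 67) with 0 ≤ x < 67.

31, 36

Since 67 ≡ 3 (mod 4), a square root of 23 is 23^((67+1)/4) = 23^17 mod 67.
Repeated squaring: 23^2≡60, 23^4≡49, 23^8≡56, 23^16≡54 (mod 67).
23^17 = 23^(16+1) ≡ 36 (mod 67).
Check: 36² = 1296 ≡ 23 (mod 67). The two roots are 31 and 36.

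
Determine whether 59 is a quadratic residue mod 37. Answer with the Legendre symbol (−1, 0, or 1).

First reduce: 59 ≡ 22 (mod 37).
Pull out 2: since 37 ≡ 5 (mod 8), (2/37) = -1.
Reciprocity: 11 ≡ 3 and 37 ≡ 1 (mod 4), so (11/37) = +(37/11).
Reduce top mod 11: now compute (4/11).
Pull out 2^2: since 11 ≡ 3 (mod 8), (2/11) = -1, so (2/11)^2 = +1.
Reached (1/11) = 1. Collecting the sign flips along the way, the symbol is -1.

-1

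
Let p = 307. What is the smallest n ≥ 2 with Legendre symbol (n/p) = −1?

(2/307) = −1, so 2 is the smallest positive non-residue mod 307.

2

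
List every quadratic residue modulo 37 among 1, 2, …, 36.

Square k = 1,…,18 (k and 37−k give the same square):
1²=1, 2²=4, 3²=9, 4²=16, 5²=25, 6²=36, 7²≡12, 8²≡27, 9²≡7, 10²≡26, 11²≡10, 12²≡33, 13²≡21, 14²≡11, 15²≡3, 16²≡34, 17²≡30, 18²≡28 (mod 37).
So the quadratic residues mod 37 are {1, 3, 4, 7, 9, 10, 11, 12, 16, 21, 25, 26, 27, 28, 30, 33, 34, 36}.

1, 3, 4, 7, 9, 10, 11, 12, 16, 21, 25, 26, 27, 28, 30, 33, 34, 36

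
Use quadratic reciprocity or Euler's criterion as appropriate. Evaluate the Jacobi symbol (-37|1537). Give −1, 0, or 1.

-1

First reduce: -37 ≡ 1500 (mod 1537).
Pull out 2^2: since 1537 ≡ 1 (mod 8), (2/1537) = +1, so (2/1537)^2 = +1.
Reciprocity: 375 ≡ 3 and 1537 ≡ 1 (mod 4), so (375/1537) = +(1537/375).
Reduce top mod 375: now compute (37/375).
Reciprocity: 37 ≡ 1 and 375 ≡ 3 (mod 4), so (37/375) = +(375/37).
Reduce top mod 37: now compute (5/37).
Reciprocity: 5 ≡ 1 and 37 ≡ 1 (mod 4), so (5/37) = +(37/5).
Reduce top mod 5: now compute (2/5).
Pull out 2: since 5 ≡ 5 (mod 8), (2/5) = -1.
Reached (1/5) = 1. Collecting the sign flips along the way, the symbol is -1.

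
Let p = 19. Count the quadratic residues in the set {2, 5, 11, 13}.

2

(2/19) = -1 → non-residue.
(5/19) = +1 → QR.
(11/19) = +1 → QR.
(13/19) = -1 → non-residue.
Total quadratic residues among the 4: 2.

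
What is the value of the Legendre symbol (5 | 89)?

Reciprocity: 5 ≡ 1 and 89 ≡ 1 (mod 4), so (5/89) = +(89/5).
Reduce top mod 5: now compute (4/5).
Pull out 2^2: since 5 ≡ 5 (mod 8), (2/5) = -1, so (2/5)^2 = +1.
Reached (1/5) = 1. Collecting the sign flips along the way, the symbol is +1.

1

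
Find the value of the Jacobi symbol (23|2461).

Reciprocity: 23 ≡ 3 and 2461 ≡ 1 (mod 4), so (23/2461) = +(2461/23).
Reduce top mod 23: now compute (0/23).
Top reduces to 0: gcd > 1, so the symbol is 0.

0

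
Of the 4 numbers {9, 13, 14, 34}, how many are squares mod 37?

2

(9/37) = +1 → QR.
(13/37) = -1 → non-residue.
(14/37) = -1 → non-residue.
(34/37) = +1 → QR.
Total quadratic residues among the 4: 2.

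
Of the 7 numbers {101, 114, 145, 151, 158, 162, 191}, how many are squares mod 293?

3

(101/293) = -1 → non-residue.
(114/293) = -1 → non-residue.
(145/293) = +1 → QR.
(151/293) = -1 → non-residue.
(158/293) = +1 → QR.
(162/293) = -1 → non-residue.
(191/293) = +1 → QR.
Total quadratic residues among the 7: 3.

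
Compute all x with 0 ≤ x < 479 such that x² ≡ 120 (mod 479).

Since 479 ≡ 3 (mod 4), a square root of 120 is 120^((479+1)/4) = 120^120 mod 479.
Repeated squaring: 120^2≡30, 120^4≡421, 120^8≡11, 120^16≡121, 120^32≡271, 120^64≡154 (mod 479).
120^120 = 120^(64+32+16+8) ≡ 240 (mod 479).
Check: 240² = 57600 ≡ 120 (mod 479). The two roots are 239 and 240.

239, 240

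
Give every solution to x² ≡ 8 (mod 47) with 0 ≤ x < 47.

14, 33

Since 47 ≡ 3 (mod 4), a square root of 8 is 8^((47+1)/4) = 8^12 mod 47.
Repeated squaring: 8^2≡17, 8^4≡7, 8^8≡2 (mod 47).
8^12 = 8^(8+4) ≡ 14 (mod 47).
Check: 14² = 196 ≡ 8 (mod 47). The two roots are 14 and 33.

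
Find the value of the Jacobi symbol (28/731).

Pull out 2^2: since 731 ≡ 3 (mod 8), (2/731) = -1, so (2/731)^2 = +1.
Reciprocity: 7 ≡ 3 and 731 ≡ 3 (mod 4), so (7/731) = −(731/7).
Reduce top mod 7: now compute (3/7).
Reciprocity: 3 ≡ 3 and 7 ≡ 3 (mod 4), so (3/7) = −(7/3).
Reduce top mod 3: now compute (1/3).
Reached (1/3) = 1. Collecting the sign flips along the way, the symbol is +1.

1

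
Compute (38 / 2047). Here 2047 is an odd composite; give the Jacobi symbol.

1

Pull out 2: since 2047 ≡ 7 (mod 8), (2/2047) = +1.
Reciprocity: 19 ≡ 3 and 2047 ≡ 3 (mod 4), so (19/2047) = −(2047/19).
Reduce top mod 19: now compute (14/19).
Pull out 2: since 19 ≡ 3 (mod 8), (2/19) = -1.
Reciprocity: 7 ≡ 3 and 19 ≡ 3 (mod 4), so (7/19) = −(19/7).
Reduce top mod 7: now compute (5/7).
Reciprocity: 5 ≡ 1 and 7 ≡ 3 (mod 4), so (5/7) = +(7/5).
Reduce top mod 5: now compute (2/5).
Pull out 2: since 5 ≡ 5 (mod 8), (2/5) = -1.
Reached (1/5) = 1. Collecting the sign flips along the way, the symbol is +1.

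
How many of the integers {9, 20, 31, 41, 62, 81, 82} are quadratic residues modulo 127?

6

(9/127) = +1 → QR.
(20/127) = -1 → non-residue.
(31/127) = +1 → QR.
(41/127) = +1 → QR.
(62/127) = +1 → QR.
(81/127) = +1 → QR.
(82/127) = +1 → QR.
Total quadratic residues among the 7: 6.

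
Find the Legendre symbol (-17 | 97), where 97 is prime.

Euler's criterion: (-17/97) ≡ 80^48 (mod 97).
80^2 ≡ 95 (mod 97)
80^4 ≡ 4 (mod 97)
80^8 ≡ 16 (mod 97)
80^16 ≡ 62 (mod 97)
80^32 ≡ 61 (mod 97)
80^48 = 80^(32+16) ≡ 96 (mod 97).
Result is 96 ≡ −1, so (-17/97) = −1.

-1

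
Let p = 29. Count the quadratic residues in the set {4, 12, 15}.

1

(4/29) = +1 → QR.
(12/29) = -1 → non-residue.
(15/29) = -1 → non-residue.
Total quadratic residues among the 3: 1.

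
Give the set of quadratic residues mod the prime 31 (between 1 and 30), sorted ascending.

1, 2, 4, 5, 7, 8, 9, 10, 14, 16, 18, 19, 20, 25, 28

Square k = 1,…,15 (k and 31−k give the same square):
1²=1, 2²=4, 3²=9, 4²=16, 5²=25, 6²≡5, 7²≡18, 8²≡2, 9²≡19, 10²≡7, 11²≡28, 12²≡20, 13²≡14, 14²≡10, 15²≡8 (mod 31).
So the quadratic residues mod 31 are {1, 2, 4, 5, 7, 8, 9, 10, 14, 16, 18, 19, 20, 25, 28}.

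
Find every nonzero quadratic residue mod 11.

1 3 4 5 9

Square k = 1,…,5 (k and 11−k give the same square):
1²=1, 2²=4, 3²=9, 4²≡5, 5²≡3 (mod 11).
So the quadratic residues mod 11 are {1, 3, 4, 5, 9}.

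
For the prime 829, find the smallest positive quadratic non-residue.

(2/829) = −1, so 2 is the smallest positive non-residue mod 829.

2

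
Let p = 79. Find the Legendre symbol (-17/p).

First reduce: -17 ≡ 62 (mod 79).
Pull out 2: since 79 ≡ 7 (mod 8), (2/79) = +1.
Reciprocity: 31 ≡ 3 and 79 ≡ 3 (mod 4), so (31/79) = −(79/31).
Reduce top mod 31: now compute (17/31).
Reciprocity: 17 ≡ 1 and 31 ≡ 3 (mod 4), so (17/31) = +(31/17).
Reduce top mod 17: now compute (14/17).
Pull out 2: since 17 ≡ 1 (mod 8), (2/17) = +1.
Reciprocity: 7 ≡ 3 and 17 ≡ 1 (mod 4), so (7/17) = +(17/7).
Reduce top mod 7: now compute (3/7).
Reciprocity: 3 ≡ 3 and 7 ≡ 3 (mod 4), so (3/7) = −(7/3).
Reduce top mod 3: now compute (1/3).
Reached (1/3) = 1. Collecting the sign flips along the way, the symbol is +1.

1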